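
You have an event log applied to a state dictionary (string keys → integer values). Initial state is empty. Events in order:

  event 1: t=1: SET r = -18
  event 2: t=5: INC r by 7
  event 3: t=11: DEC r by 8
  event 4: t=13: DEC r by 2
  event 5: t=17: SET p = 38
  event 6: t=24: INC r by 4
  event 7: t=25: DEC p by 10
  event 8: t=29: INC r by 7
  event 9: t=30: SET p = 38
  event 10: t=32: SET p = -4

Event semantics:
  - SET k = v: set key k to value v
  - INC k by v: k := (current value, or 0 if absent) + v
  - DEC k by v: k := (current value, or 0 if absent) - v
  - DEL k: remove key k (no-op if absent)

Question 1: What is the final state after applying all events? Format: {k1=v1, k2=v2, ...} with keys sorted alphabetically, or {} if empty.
Answer: {p=-4, r=-10}

Derivation:
  after event 1 (t=1: SET r = -18): {r=-18}
  after event 2 (t=5: INC r by 7): {r=-11}
  after event 3 (t=11: DEC r by 8): {r=-19}
  after event 4 (t=13: DEC r by 2): {r=-21}
  after event 5 (t=17: SET p = 38): {p=38, r=-21}
  after event 6 (t=24: INC r by 4): {p=38, r=-17}
  after event 7 (t=25: DEC p by 10): {p=28, r=-17}
  after event 8 (t=29: INC r by 7): {p=28, r=-10}
  after event 9 (t=30: SET p = 38): {p=38, r=-10}
  after event 10 (t=32: SET p = -4): {p=-4, r=-10}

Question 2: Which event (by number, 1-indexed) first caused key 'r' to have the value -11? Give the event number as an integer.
Looking for first event where r becomes -11:
  event 1: r = -18
  event 2: r -18 -> -11  <-- first match

Answer: 2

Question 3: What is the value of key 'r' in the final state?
Track key 'r' through all 10 events:
  event 1 (t=1: SET r = -18): r (absent) -> -18
  event 2 (t=5: INC r by 7): r -18 -> -11
  event 3 (t=11: DEC r by 8): r -11 -> -19
  event 4 (t=13: DEC r by 2): r -19 -> -21
  event 5 (t=17: SET p = 38): r unchanged
  event 6 (t=24: INC r by 4): r -21 -> -17
  event 7 (t=25: DEC p by 10): r unchanged
  event 8 (t=29: INC r by 7): r -17 -> -10
  event 9 (t=30: SET p = 38): r unchanged
  event 10 (t=32: SET p = -4): r unchanged
Final: r = -10

Answer: -10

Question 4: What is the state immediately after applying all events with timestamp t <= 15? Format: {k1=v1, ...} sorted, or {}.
Apply events with t <= 15 (4 events):
  after event 1 (t=1: SET r = -18): {r=-18}
  after event 2 (t=5: INC r by 7): {r=-11}
  after event 3 (t=11: DEC r by 8): {r=-19}
  after event 4 (t=13: DEC r by 2): {r=-21}

Answer: {r=-21}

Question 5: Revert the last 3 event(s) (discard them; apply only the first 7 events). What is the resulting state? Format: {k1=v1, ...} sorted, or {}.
Answer: {p=28, r=-17}

Derivation:
Keep first 7 events (discard last 3):
  after event 1 (t=1: SET r = -18): {r=-18}
  after event 2 (t=5: INC r by 7): {r=-11}
  after event 3 (t=11: DEC r by 8): {r=-19}
  after event 4 (t=13: DEC r by 2): {r=-21}
  after event 5 (t=17: SET p = 38): {p=38, r=-21}
  after event 6 (t=24: INC r by 4): {p=38, r=-17}
  after event 7 (t=25: DEC p by 10): {p=28, r=-17}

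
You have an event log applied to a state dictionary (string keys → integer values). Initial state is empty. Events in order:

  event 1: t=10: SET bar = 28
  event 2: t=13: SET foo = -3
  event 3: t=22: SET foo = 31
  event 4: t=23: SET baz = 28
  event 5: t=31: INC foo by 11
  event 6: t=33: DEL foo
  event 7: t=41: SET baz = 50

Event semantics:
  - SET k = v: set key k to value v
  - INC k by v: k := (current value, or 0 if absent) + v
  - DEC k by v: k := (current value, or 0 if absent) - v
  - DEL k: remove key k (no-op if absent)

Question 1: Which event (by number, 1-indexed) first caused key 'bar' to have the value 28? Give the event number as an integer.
Answer: 1

Derivation:
Looking for first event where bar becomes 28:
  event 1: bar (absent) -> 28  <-- first match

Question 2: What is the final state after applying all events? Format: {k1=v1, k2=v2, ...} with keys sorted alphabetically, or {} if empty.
  after event 1 (t=10: SET bar = 28): {bar=28}
  after event 2 (t=13: SET foo = -3): {bar=28, foo=-3}
  after event 3 (t=22: SET foo = 31): {bar=28, foo=31}
  after event 4 (t=23: SET baz = 28): {bar=28, baz=28, foo=31}
  after event 5 (t=31: INC foo by 11): {bar=28, baz=28, foo=42}
  after event 6 (t=33: DEL foo): {bar=28, baz=28}
  after event 7 (t=41: SET baz = 50): {bar=28, baz=50}

Answer: {bar=28, baz=50}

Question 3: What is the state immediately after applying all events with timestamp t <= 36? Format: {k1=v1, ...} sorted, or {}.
Answer: {bar=28, baz=28}

Derivation:
Apply events with t <= 36 (6 events):
  after event 1 (t=10: SET bar = 28): {bar=28}
  after event 2 (t=13: SET foo = -3): {bar=28, foo=-3}
  after event 3 (t=22: SET foo = 31): {bar=28, foo=31}
  after event 4 (t=23: SET baz = 28): {bar=28, baz=28, foo=31}
  after event 5 (t=31: INC foo by 11): {bar=28, baz=28, foo=42}
  after event 6 (t=33: DEL foo): {bar=28, baz=28}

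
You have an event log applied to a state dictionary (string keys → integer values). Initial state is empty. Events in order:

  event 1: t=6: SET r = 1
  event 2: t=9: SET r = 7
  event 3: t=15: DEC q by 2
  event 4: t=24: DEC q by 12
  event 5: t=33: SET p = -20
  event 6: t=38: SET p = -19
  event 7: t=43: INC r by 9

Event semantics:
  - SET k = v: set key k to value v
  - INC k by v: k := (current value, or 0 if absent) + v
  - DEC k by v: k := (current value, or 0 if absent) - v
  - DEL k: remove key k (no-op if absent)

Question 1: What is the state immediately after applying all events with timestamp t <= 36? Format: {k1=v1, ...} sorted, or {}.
Answer: {p=-20, q=-14, r=7}

Derivation:
Apply events with t <= 36 (5 events):
  after event 1 (t=6: SET r = 1): {r=1}
  after event 2 (t=9: SET r = 7): {r=7}
  after event 3 (t=15: DEC q by 2): {q=-2, r=7}
  after event 4 (t=24: DEC q by 12): {q=-14, r=7}
  after event 5 (t=33: SET p = -20): {p=-20, q=-14, r=7}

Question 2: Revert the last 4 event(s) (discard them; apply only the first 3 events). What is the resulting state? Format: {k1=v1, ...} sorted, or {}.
Answer: {q=-2, r=7}

Derivation:
Keep first 3 events (discard last 4):
  after event 1 (t=6: SET r = 1): {r=1}
  after event 2 (t=9: SET r = 7): {r=7}
  after event 3 (t=15: DEC q by 2): {q=-2, r=7}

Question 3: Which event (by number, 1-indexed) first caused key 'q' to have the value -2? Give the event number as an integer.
Answer: 3

Derivation:
Looking for first event where q becomes -2:
  event 3: q (absent) -> -2  <-- first match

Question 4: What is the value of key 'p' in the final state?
Answer: -19

Derivation:
Track key 'p' through all 7 events:
  event 1 (t=6: SET r = 1): p unchanged
  event 2 (t=9: SET r = 7): p unchanged
  event 3 (t=15: DEC q by 2): p unchanged
  event 4 (t=24: DEC q by 12): p unchanged
  event 5 (t=33: SET p = -20): p (absent) -> -20
  event 6 (t=38: SET p = -19): p -20 -> -19
  event 7 (t=43: INC r by 9): p unchanged
Final: p = -19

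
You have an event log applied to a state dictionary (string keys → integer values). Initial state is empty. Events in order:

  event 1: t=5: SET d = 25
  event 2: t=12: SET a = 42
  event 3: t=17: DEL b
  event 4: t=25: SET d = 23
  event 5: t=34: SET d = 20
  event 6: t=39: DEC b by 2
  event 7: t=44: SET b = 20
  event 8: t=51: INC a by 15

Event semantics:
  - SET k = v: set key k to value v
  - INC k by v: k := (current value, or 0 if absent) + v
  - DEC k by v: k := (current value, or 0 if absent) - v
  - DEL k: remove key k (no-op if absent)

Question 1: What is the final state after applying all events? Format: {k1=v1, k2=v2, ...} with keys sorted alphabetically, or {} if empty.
  after event 1 (t=5: SET d = 25): {d=25}
  after event 2 (t=12: SET a = 42): {a=42, d=25}
  after event 3 (t=17: DEL b): {a=42, d=25}
  after event 4 (t=25: SET d = 23): {a=42, d=23}
  after event 5 (t=34: SET d = 20): {a=42, d=20}
  after event 6 (t=39: DEC b by 2): {a=42, b=-2, d=20}
  after event 7 (t=44: SET b = 20): {a=42, b=20, d=20}
  after event 8 (t=51: INC a by 15): {a=57, b=20, d=20}

Answer: {a=57, b=20, d=20}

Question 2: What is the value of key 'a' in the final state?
Answer: 57

Derivation:
Track key 'a' through all 8 events:
  event 1 (t=5: SET d = 25): a unchanged
  event 2 (t=12: SET a = 42): a (absent) -> 42
  event 3 (t=17: DEL b): a unchanged
  event 4 (t=25: SET d = 23): a unchanged
  event 5 (t=34: SET d = 20): a unchanged
  event 6 (t=39: DEC b by 2): a unchanged
  event 7 (t=44: SET b = 20): a unchanged
  event 8 (t=51: INC a by 15): a 42 -> 57
Final: a = 57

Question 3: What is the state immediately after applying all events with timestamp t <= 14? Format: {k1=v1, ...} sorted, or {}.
Apply events with t <= 14 (2 events):
  after event 1 (t=5: SET d = 25): {d=25}
  after event 2 (t=12: SET a = 42): {a=42, d=25}

Answer: {a=42, d=25}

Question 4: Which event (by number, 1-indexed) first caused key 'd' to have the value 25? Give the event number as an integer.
Looking for first event where d becomes 25:
  event 1: d (absent) -> 25  <-- first match

Answer: 1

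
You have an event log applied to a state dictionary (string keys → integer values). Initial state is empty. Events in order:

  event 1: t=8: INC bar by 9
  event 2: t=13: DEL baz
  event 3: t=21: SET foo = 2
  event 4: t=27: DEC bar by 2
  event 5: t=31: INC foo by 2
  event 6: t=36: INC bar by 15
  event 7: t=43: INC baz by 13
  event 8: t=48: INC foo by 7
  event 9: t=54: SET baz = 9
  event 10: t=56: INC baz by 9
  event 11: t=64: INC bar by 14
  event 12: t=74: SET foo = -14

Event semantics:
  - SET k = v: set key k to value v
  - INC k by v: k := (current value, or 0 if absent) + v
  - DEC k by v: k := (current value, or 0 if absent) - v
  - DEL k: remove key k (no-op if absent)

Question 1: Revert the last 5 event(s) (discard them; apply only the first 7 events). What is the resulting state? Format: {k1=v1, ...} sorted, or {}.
Answer: {bar=22, baz=13, foo=4}

Derivation:
Keep first 7 events (discard last 5):
  after event 1 (t=8: INC bar by 9): {bar=9}
  after event 2 (t=13: DEL baz): {bar=9}
  after event 3 (t=21: SET foo = 2): {bar=9, foo=2}
  after event 4 (t=27: DEC bar by 2): {bar=7, foo=2}
  after event 5 (t=31: INC foo by 2): {bar=7, foo=4}
  after event 6 (t=36: INC bar by 15): {bar=22, foo=4}
  after event 7 (t=43: INC baz by 13): {bar=22, baz=13, foo=4}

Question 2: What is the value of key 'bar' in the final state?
Track key 'bar' through all 12 events:
  event 1 (t=8: INC bar by 9): bar (absent) -> 9
  event 2 (t=13: DEL baz): bar unchanged
  event 3 (t=21: SET foo = 2): bar unchanged
  event 4 (t=27: DEC bar by 2): bar 9 -> 7
  event 5 (t=31: INC foo by 2): bar unchanged
  event 6 (t=36: INC bar by 15): bar 7 -> 22
  event 7 (t=43: INC baz by 13): bar unchanged
  event 8 (t=48: INC foo by 7): bar unchanged
  event 9 (t=54: SET baz = 9): bar unchanged
  event 10 (t=56: INC baz by 9): bar unchanged
  event 11 (t=64: INC bar by 14): bar 22 -> 36
  event 12 (t=74: SET foo = -14): bar unchanged
Final: bar = 36

Answer: 36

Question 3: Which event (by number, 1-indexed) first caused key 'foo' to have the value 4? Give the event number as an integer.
Looking for first event where foo becomes 4:
  event 3: foo = 2
  event 4: foo = 2
  event 5: foo 2 -> 4  <-- first match

Answer: 5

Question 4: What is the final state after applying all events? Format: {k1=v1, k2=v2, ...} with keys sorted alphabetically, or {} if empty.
  after event 1 (t=8: INC bar by 9): {bar=9}
  after event 2 (t=13: DEL baz): {bar=9}
  after event 3 (t=21: SET foo = 2): {bar=9, foo=2}
  after event 4 (t=27: DEC bar by 2): {bar=7, foo=2}
  after event 5 (t=31: INC foo by 2): {bar=7, foo=4}
  after event 6 (t=36: INC bar by 15): {bar=22, foo=4}
  after event 7 (t=43: INC baz by 13): {bar=22, baz=13, foo=4}
  after event 8 (t=48: INC foo by 7): {bar=22, baz=13, foo=11}
  after event 9 (t=54: SET baz = 9): {bar=22, baz=9, foo=11}
  after event 10 (t=56: INC baz by 9): {bar=22, baz=18, foo=11}
  after event 11 (t=64: INC bar by 14): {bar=36, baz=18, foo=11}
  after event 12 (t=74: SET foo = -14): {bar=36, baz=18, foo=-14}

Answer: {bar=36, baz=18, foo=-14}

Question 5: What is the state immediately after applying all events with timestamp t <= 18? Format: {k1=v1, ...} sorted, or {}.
Answer: {bar=9}

Derivation:
Apply events with t <= 18 (2 events):
  after event 1 (t=8: INC bar by 9): {bar=9}
  after event 2 (t=13: DEL baz): {bar=9}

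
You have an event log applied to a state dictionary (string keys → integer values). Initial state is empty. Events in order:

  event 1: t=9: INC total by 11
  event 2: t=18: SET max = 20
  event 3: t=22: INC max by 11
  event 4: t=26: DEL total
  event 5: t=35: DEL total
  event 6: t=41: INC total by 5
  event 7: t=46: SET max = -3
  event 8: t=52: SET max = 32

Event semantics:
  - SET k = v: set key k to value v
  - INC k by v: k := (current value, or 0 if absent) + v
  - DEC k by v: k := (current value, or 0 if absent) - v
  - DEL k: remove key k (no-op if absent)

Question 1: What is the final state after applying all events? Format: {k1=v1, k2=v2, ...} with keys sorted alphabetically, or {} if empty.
Answer: {max=32, total=5}

Derivation:
  after event 1 (t=9: INC total by 11): {total=11}
  after event 2 (t=18: SET max = 20): {max=20, total=11}
  after event 3 (t=22: INC max by 11): {max=31, total=11}
  after event 4 (t=26: DEL total): {max=31}
  after event 5 (t=35: DEL total): {max=31}
  after event 6 (t=41: INC total by 5): {max=31, total=5}
  after event 7 (t=46: SET max = -3): {max=-3, total=5}
  after event 8 (t=52: SET max = 32): {max=32, total=5}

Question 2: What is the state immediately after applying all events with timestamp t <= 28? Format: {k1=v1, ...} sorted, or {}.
Answer: {max=31}

Derivation:
Apply events with t <= 28 (4 events):
  after event 1 (t=9: INC total by 11): {total=11}
  after event 2 (t=18: SET max = 20): {max=20, total=11}
  after event 3 (t=22: INC max by 11): {max=31, total=11}
  after event 4 (t=26: DEL total): {max=31}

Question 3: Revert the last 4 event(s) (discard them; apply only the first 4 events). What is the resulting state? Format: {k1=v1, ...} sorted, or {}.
Keep first 4 events (discard last 4):
  after event 1 (t=9: INC total by 11): {total=11}
  after event 2 (t=18: SET max = 20): {max=20, total=11}
  after event 3 (t=22: INC max by 11): {max=31, total=11}
  after event 4 (t=26: DEL total): {max=31}

Answer: {max=31}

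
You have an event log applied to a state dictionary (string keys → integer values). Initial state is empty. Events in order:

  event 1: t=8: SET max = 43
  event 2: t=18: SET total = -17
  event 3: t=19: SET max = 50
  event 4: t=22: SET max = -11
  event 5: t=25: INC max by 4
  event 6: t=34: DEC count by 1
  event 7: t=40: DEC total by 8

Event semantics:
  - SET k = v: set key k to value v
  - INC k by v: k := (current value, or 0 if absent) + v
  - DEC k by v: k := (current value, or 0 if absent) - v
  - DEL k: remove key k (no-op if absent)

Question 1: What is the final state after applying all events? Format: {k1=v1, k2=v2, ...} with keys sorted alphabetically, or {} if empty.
  after event 1 (t=8: SET max = 43): {max=43}
  after event 2 (t=18: SET total = -17): {max=43, total=-17}
  after event 3 (t=19: SET max = 50): {max=50, total=-17}
  after event 4 (t=22: SET max = -11): {max=-11, total=-17}
  after event 5 (t=25: INC max by 4): {max=-7, total=-17}
  after event 6 (t=34: DEC count by 1): {count=-1, max=-7, total=-17}
  after event 7 (t=40: DEC total by 8): {count=-1, max=-7, total=-25}

Answer: {count=-1, max=-7, total=-25}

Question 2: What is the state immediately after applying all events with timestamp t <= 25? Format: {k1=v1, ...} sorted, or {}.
Apply events with t <= 25 (5 events):
  after event 1 (t=8: SET max = 43): {max=43}
  after event 2 (t=18: SET total = -17): {max=43, total=-17}
  after event 3 (t=19: SET max = 50): {max=50, total=-17}
  after event 4 (t=22: SET max = -11): {max=-11, total=-17}
  after event 5 (t=25: INC max by 4): {max=-7, total=-17}

Answer: {max=-7, total=-17}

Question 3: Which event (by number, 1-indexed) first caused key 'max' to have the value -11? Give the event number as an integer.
Answer: 4

Derivation:
Looking for first event where max becomes -11:
  event 1: max = 43
  event 2: max = 43
  event 3: max = 50
  event 4: max 50 -> -11  <-- first match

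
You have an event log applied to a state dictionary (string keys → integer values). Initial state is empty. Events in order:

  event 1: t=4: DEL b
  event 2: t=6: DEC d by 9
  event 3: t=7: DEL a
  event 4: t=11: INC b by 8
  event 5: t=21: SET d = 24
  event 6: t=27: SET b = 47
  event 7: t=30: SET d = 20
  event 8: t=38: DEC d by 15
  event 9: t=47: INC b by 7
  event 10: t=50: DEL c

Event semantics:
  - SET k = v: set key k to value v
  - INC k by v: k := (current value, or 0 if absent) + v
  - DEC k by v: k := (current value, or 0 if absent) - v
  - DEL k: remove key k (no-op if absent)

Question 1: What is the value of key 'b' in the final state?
Answer: 54

Derivation:
Track key 'b' through all 10 events:
  event 1 (t=4: DEL b): b (absent) -> (absent)
  event 2 (t=6: DEC d by 9): b unchanged
  event 3 (t=7: DEL a): b unchanged
  event 4 (t=11: INC b by 8): b (absent) -> 8
  event 5 (t=21: SET d = 24): b unchanged
  event 6 (t=27: SET b = 47): b 8 -> 47
  event 7 (t=30: SET d = 20): b unchanged
  event 8 (t=38: DEC d by 15): b unchanged
  event 9 (t=47: INC b by 7): b 47 -> 54
  event 10 (t=50: DEL c): b unchanged
Final: b = 54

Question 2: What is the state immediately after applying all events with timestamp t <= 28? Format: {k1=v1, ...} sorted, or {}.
Answer: {b=47, d=24}

Derivation:
Apply events with t <= 28 (6 events):
  after event 1 (t=4: DEL b): {}
  after event 2 (t=6: DEC d by 9): {d=-9}
  after event 3 (t=7: DEL a): {d=-9}
  after event 4 (t=11: INC b by 8): {b=8, d=-9}
  after event 5 (t=21: SET d = 24): {b=8, d=24}
  after event 6 (t=27: SET b = 47): {b=47, d=24}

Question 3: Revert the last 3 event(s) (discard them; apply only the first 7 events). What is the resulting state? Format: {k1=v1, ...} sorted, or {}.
Keep first 7 events (discard last 3):
  after event 1 (t=4: DEL b): {}
  after event 2 (t=6: DEC d by 9): {d=-9}
  after event 3 (t=7: DEL a): {d=-9}
  after event 4 (t=11: INC b by 8): {b=8, d=-9}
  after event 5 (t=21: SET d = 24): {b=8, d=24}
  after event 6 (t=27: SET b = 47): {b=47, d=24}
  after event 7 (t=30: SET d = 20): {b=47, d=20}

Answer: {b=47, d=20}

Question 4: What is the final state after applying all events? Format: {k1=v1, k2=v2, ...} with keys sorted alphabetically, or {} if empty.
  after event 1 (t=4: DEL b): {}
  after event 2 (t=6: DEC d by 9): {d=-9}
  after event 3 (t=7: DEL a): {d=-9}
  after event 4 (t=11: INC b by 8): {b=8, d=-9}
  after event 5 (t=21: SET d = 24): {b=8, d=24}
  after event 6 (t=27: SET b = 47): {b=47, d=24}
  after event 7 (t=30: SET d = 20): {b=47, d=20}
  after event 8 (t=38: DEC d by 15): {b=47, d=5}
  after event 9 (t=47: INC b by 7): {b=54, d=5}
  after event 10 (t=50: DEL c): {b=54, d=5}

Answer: {b=54, d=5}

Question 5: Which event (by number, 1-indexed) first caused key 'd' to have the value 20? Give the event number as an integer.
Answer: 7

Derivation:
Looking for first event where d becomes 20:
  event 2: d = -9
  event 3: d = -9
  event 4: d = -9
  event 5: d = 24
  event 6: d = 24
  event 7: d 24 -> 20  <-- first match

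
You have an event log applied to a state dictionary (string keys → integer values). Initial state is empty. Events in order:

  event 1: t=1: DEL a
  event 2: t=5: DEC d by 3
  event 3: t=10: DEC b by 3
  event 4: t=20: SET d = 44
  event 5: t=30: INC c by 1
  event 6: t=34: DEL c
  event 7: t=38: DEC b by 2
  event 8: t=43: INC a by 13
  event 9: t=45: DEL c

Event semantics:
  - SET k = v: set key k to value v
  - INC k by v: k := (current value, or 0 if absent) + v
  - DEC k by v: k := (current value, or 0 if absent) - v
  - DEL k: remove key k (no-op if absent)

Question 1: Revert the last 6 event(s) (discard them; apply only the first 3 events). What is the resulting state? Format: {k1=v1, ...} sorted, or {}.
Keep first 3 events (discard last 6):
  after event 1 (t=1: DEL a): {}
  after event 2 (t=5: DEC d by 3): {d=-3}
  after event 3 (t=10: DEC b by 3): {b=-3, d=-3}

Answer: {b=-3, d=-3}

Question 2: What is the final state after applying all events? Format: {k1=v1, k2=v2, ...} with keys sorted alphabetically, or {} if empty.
  after event 1 (t=1: DEL a): {}
  after event 2 (t=5: DEC d by 3): {d=-3}
  after event 3 (t=10: DEC b by 3): {b=-3, d=-3}
  after event 4 (t=20: SET d = 44): {b=-3, d=44}
  after event 5 (t=30: INC c by 1): {b=-3, c=1, d=44}
  after event 6 (t=34: DEL c): {b=-3, d=44}
  after event 7 (t=38: DEC b by 2): {b=-5, d=44}
  after event 8 (t=43: INC a by 13): {a=13, b=-5, d=44}
  after event 9 (t=45: DEL c): {a=13, b=-5, d=44}

Answer: {a=13, b=-5, d=44}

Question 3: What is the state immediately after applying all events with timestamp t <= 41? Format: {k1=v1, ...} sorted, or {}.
Apply events with t <= 41 (7 events):
  after event 1 (t=1: DEL a): {}
  after event 2 (t=5: DEC d by 3): {d=-3}
  after event 3 (t=10: DEC b by 3): {b=-3, d=-3}
  after event 4 (t=20: SET d = 44): {b=-3, d=44}
  after event 5 (t=30: INC c by 1): {b=-3, c=1, d=44}
  after event 6 (t=34: DEL c): {b=-3, d=44}
  after event 7 (t=38: DEC b by 2): {b=-5, d=44}

Answer: {b=-5, d=44}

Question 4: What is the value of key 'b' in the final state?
Answer: -5

Derivation:
Track key 'b' through all 9 events:
  event 1 (t=1: DEL a): b unchanged
  event 2 (t=5: DEC d by 3): b unchanged
  event 3 (t=10: DEC b by 3): b (absent) -> -3
  event 4 (t=20: SET d = 44): b unchanged
  event 5 (t=30: INC c by 1): b unchanged
  event 6 (t=34: DEL c): b unchanged
  event 7 (t=38: DEC b by 2): b -3 -> -5
  event 8 (t=43: INC a by 13): b unchanged
  event 9 (t=45: DEL c): b unchanged
Final: b = -5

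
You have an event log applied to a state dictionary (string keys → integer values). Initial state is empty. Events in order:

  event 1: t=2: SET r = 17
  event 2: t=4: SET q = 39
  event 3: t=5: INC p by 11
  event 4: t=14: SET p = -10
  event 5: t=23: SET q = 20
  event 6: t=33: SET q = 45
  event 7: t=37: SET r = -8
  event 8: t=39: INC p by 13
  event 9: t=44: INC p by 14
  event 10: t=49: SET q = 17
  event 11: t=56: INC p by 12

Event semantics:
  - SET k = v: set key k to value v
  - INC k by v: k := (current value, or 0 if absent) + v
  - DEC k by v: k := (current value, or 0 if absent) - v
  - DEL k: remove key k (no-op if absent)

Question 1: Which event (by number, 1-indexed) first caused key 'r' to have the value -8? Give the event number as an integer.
Answer: 7

Derivation:
Looking for first event where r becomes -8:
  event 1: r = 17
  event 2: r = 17
  event 3: r = 17
  event 4: r = 17
  event 5: r = 17
  event 6: r = 17
  event 7: r 17 -> -8  <-- first match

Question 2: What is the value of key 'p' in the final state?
Track key 'p' through all 11 events:
  event 1 (t=2: SET r = 17): p unchanged
  event 2 (t=4: SET q = 39): p unchanged
  event 3 (t=5: INC p by 11): p (absent) -> 11
  event 4 (t=14: SET p = -10): p 11 -> -10
  event 5 (t=23: SET q = 20): p unchanged
  event 6 (t=33: SET q = 45): p unchanged
  event 7 (t=37: SET r = -8): p unchanged
  event 8 (t=39: INC p by 13): p -10 -> 3
  event 9 (t=44: INC p by 14): p 3 -> 17
  event 10 (t=49: SET q = 17): p unchanged
  event 11 (t=56: INC p by 12): p 17 -> 29
Final: p = 29

Answer: 29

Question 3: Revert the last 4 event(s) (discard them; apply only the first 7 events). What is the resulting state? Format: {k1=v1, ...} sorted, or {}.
Keep first 7 events (discard last 4):
  after event 1 (t=2: SET r = 17): {r=17}
  after event 2 (t=4: SET q = 39): {q=39, r=17}
  after event 3 (t=5: INC p by 11): {p=11, q=39, r=17}
  after event 4 (t=14: SET p = -10): {p=-10, q=39, r=17}
  after event 5 (t=23: SET q = 20): {p=-10, q=20, r=17}
  after event 6 (t=33: SET q = 45): {p=-10, q=45, r=17}
  after event 7 (t=37: SET r = -8): {p=-10, q=45, r=-8}

Answer: {p=-10, q=45, r=-8}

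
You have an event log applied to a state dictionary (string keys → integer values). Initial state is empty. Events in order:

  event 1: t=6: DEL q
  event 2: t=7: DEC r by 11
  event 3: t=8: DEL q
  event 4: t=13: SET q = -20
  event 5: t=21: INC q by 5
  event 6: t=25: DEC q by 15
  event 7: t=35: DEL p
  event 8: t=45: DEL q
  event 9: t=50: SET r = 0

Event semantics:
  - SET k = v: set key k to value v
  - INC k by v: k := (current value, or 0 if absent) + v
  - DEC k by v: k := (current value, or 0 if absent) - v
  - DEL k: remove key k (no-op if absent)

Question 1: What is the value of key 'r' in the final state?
Answer: 0

Derivation:
Track key 'r' through all 9 events:
  event 1 (t=6: DEL q): r unchanged
  event 2 (t=7: DEC r by 11): r (absent) -> -11
  event 3 (t=8: DEL q): r unchanged
  event 4 (t=13: SET q = -20): r unchanged
  event 5 (t=21: INC q by 5): r unchanged
  event 6 (t=25: DEC q by 15): r unchanged
  event 7 (t=35: DEL p): r unchanged
  event 8 (t=45: DEL q): r unchanged
  event 9 (t=50: SET r = 0): r -11 -> 0
Final: r = 0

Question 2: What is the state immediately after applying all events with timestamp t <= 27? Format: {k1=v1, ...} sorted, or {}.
Answer: {q=-30, r=-11}

Derivation:
Apply events with t <= 27 (6 events):
  after event 1 (t=6: DEL q): {}
  after event 2 (t=7: DEC r by 11): {r=-11}
  after event 3 (t=8: DEL q): {r=-11}
  after event 4 (t=13: SET q = -20): {q=-20, r=-11}
  after event 5 (t=21: INC q by 5): {q=-15, r=-11}
  after event 6 (t=25: DEC q by 15): {q=-30, r=-11}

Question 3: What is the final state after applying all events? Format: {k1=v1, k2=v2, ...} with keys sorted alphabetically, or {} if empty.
  after event 1 (t=6: DEL q): {}
  after event 2 (t=7: DEC r by 11): {r=-11}
  after event 3 (t=8: DEL q): {r=-11}
  after event 4 (t=13: SET q = -20): {q=-20, r=-11}
  after event 5 (t=21: INC q by 5): {q=-15, r=-11}
  after event 6 (t=25: DEC q by 15): {q=-30, r=-11}
  after event 7 (t=35: DEL p): {q=-30, r=-11}
  after event 8 (t=45: DEL q): {r=-11}
  after event 9 (t=50: SET r = 0): {r=0}

Answer: {r=0}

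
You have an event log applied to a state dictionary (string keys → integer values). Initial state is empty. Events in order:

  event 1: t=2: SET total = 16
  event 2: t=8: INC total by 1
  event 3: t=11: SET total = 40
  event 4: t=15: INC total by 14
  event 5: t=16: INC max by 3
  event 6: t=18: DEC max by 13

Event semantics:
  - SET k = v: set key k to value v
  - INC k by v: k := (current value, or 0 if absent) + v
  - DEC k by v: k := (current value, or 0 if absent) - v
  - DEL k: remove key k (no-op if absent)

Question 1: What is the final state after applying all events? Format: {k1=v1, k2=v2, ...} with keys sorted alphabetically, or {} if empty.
  after event 1 (t=2: SET total = 16): {total=16}
  after event 2 (t=8: INC total by 1): {total=17}
  after event 3 (t=11: SET total = 40): {total=40}
  after event 4 (t=15: INC total by 14): {total=54}
  after event 5 (t=16: INC max by 3): {max=3, total=54}
  after event 6 (t=18: DEC max by 13): {max=-10, total=54}

Answer: {max=-10, total=54}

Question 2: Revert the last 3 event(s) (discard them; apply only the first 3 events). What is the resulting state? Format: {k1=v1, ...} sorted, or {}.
Keep first 3 events (discard last 3):
  after event 1 (t=2: SET total = 16): {total=16}
  after event 2 (t=8: INC total by 1): {total=17}
  after event 3 (t=11: SET total = 40): {total=40}

Answer: {total=40}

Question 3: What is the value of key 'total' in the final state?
Answer: 54

Derivation:
Track key 'total' through all 6 events:
  event 1 (t=2: SET total = 16): total (absent) -> 16
  event 2 (t=8: INC total by 1): total 16 -> 17
  event 3 (t=11: SET total = 40): total 17 -> 40
  event 4 (t=15: INC total by 14): total 40 -> 54
  event 5 (t=16: INC max by 3): total unchanged
  event 6 (t=18: DEC max by 13): total unchanged
Final: total = 54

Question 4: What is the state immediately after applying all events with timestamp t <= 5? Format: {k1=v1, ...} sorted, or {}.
Apply events with t <= 5 (1 events):
  after event 1 (t=2: SET total = 16): {total=16}

Answer: {total=16}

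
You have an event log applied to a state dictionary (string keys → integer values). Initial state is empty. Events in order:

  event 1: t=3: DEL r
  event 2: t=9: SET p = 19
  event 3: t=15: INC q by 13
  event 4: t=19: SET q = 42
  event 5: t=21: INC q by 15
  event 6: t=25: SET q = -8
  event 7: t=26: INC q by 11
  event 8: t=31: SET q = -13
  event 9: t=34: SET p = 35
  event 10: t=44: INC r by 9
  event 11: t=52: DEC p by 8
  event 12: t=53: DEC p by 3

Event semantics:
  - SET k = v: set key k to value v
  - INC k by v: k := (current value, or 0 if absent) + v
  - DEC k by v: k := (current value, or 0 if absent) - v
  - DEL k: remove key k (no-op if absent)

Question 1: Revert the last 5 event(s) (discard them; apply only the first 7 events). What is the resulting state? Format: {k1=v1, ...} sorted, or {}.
Keep first 7 events (discard last 5):
  after event 1 (t=3: DEL r): {}
  after event 2 (t=9: SET p = 19): {p=19}
  after event 3 (t=15: INC q by 13): {p=19, q=13}
  after event 4 (t=19: SET q = 42): {p=19, q=42}
  after event 5 (t=21: INC q by 15): {p=19, q=57}
  after event 6 (t=25: SET q = -8): {p=19, q=-8}
  after event 7 (t=26: INC q by 11): {p=19, q=3}

Answer: {p=19, q=3}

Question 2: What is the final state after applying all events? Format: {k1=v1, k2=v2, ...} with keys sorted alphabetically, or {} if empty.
  after event 1 (t=3: DEL r): {}
  after event 2 (t=9: SET p = 19): {p=19}
  after event 3 (t=15: INC q by 13): {p=19, q=13}
  after event 4 (t=19: SET q = 42): {p=19, q=42}
  after event 5 (t=21: INC q by 15): {p=19, q=57}
  after event 6 (t=25: SET q = -8): {p=19, q=-8}
  after event 7 (t=26: INC q by 11): {p=19, q=3}
  after event 8 (t=31: SET q = -13): {p=19, q=-13}
  after event 9 (t=34: SET p = 35): {p=35, q=-13}
  after event 10 (t=44: INC r by 9): {p=35, q=-13, r=9}
  after event 11 (t=52: DEC p by 8): {p=27, q=-13, r=9}
  after event 12 (t=53: DEC p by 3): {p=24, q=-13, r=9}

Answer: {p=24, q=-13, r=9}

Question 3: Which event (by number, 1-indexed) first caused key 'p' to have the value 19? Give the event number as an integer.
Answer: 2

Derivation:
Looking for first event where p becomes 19:
  event 2: p (absent) -> 19  <-- first match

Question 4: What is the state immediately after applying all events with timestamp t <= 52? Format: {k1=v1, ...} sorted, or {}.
Apply events with t <= 52 (11 events):
  after event 1 (t=3: DEL r): {}
  after event 2 (t=9: SET p = 19): {p=19}
  after event 3 (t=15: INC q by 13): {p=19, q=13}
  after event 4 (t=19: SET q = 42): {p=19, q=42}
  after event 5 (t=21: INC q by 15): {p=19, q=57}
  after event 6 (t=25: SET q = -8): {p=19, q=-8}
  after event 7 (t=26: INC q by 11): {p=19, q=3}
  after event 8 (t=31: SET q = -13): {p=19, q=-13}
  after event 9 (t=34: SET p = 35): {p=35, q=-13}
  after event 10 (t=44: INC r by 9): {p=35, q=-13, r=9}
  after event 11 (t=52: DEC p by 8): {p=27, q=-13, r=9}

Answer: {p=27, q=-13, r=9}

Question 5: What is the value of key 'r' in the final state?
Answer: 9

Derivation:
Track key 'r' through all 12 events:
  event 1 (t=3: DEL r): r (absent) -> (absent)
  event 2 (t=9: SET p = 19): r unchanged
  event 3 (t=15: INC q by 13): r unchanged
  event 4 (t=19: SET q = 42): r unchanged
  event 5 (t=21: INC q by 15): r unchanged
  event 6 (t=25: SET q = -8): r unchanged
  event 7 (t=26: INC q by 11): r unchanged
  event 8 (t=31: SET q = -13): r unchanged
  event 9 (t=34: SET p = 35): r unchanged
  event 10 (t=44: INC r by 9): r (absent) -> 9
  event 11 (t=52: DEC p by 8): r unchanged
  event 12 (t=53: DEC p by 3): r unchanged
Final: r = 9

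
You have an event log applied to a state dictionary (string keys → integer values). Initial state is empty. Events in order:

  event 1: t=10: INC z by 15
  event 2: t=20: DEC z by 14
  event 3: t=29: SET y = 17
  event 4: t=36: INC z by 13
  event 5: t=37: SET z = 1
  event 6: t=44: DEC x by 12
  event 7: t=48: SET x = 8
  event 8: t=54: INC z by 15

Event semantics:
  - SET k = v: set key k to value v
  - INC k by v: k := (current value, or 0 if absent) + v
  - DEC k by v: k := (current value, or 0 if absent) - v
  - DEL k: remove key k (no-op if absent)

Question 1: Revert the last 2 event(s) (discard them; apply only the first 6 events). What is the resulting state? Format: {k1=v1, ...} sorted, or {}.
Answer: {x=-12, y=17, z=1}

Derivation:
Keep first 6 events (discard last 2):
  after event 1 (t=10: INC z by 15): {z=15}
  after event 2 (t=20: DEC z by 14): {z=1}
  after event 3 (t=29: SET y = 17): {y=17, z=1}
  after event 4 (t=36: INC z by 13): {y=17, z=14}
  after event 5 (t=37: SET z = 1): {y=17, z=1}
  after event 6 (t=44: DEC x by 12): {x=-12, y=17, z=1}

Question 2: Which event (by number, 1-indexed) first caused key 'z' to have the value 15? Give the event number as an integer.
Looking for first event where z becomes 15:
  event 1: z (absent) -> 15  <-- first match

Answer: 1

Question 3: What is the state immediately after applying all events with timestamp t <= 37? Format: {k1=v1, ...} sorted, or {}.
Apply events with t <= 37 (5 events):
  after event 1 (t=10: INC z by 15): {z=15}
  after event 2 (t=20: DEC z by 14): {z=1}
  after event 3 (t=29: SET y = 17): {y=17, z=1}
  after event 4 (t=36: INC z by 13): {y=17, z=14}
  after event 5 (t=37: SET z = 1): {y=17, z=1}

Answer: {y=17, z=1}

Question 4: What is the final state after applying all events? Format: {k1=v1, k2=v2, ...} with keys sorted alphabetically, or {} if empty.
  after event 1 (t=10: INC z by 15): {z=15}
  after event 2 (t=20: DEC z by 14): {z=1}
  after event 3 (t=29: SET y = 17): {y=17, z=1}
  after event 4 (t=36: INC z by 13): {y=17, z=14}
  after event 5 (t=37: SET z = 1): {y=17, z=1}
  after event 6 (t=44: DEC x by 12): {x=-12, y=17, z=1}
  after event 7 (t=48: SET x = 8): {x=8, y=17, z=1}
  after event 8 (t=54: INC z by 15): {x=8, y=17, z=16}

Answer: {x=8, y=17, z=16}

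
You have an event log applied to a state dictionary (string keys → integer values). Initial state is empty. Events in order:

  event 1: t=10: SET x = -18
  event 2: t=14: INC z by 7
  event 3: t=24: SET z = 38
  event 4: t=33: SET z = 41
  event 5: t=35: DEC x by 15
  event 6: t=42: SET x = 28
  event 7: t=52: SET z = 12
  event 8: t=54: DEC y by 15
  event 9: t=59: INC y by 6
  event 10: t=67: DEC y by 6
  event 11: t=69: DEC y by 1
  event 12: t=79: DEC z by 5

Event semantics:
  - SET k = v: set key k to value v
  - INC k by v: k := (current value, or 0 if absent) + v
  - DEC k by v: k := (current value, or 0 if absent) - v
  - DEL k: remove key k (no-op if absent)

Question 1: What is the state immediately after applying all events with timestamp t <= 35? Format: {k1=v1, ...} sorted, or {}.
Answer: {x=-33, z=41}

Derivation:
Apply events with t <= 35 (5 events):
  after event 1 (t=10: SET x = -18): {x=-18}
  after event 2 (t=14: INC z by 7): {x=-18, z=7}
  after event 3 (t=24: SET z = 38): {x=-18, z=38}
  after event 4 (t=33: SET z = 41): {x=-18, z=41}
  after event 5 (t=35: DEC x by 15): {x=-33, z=41}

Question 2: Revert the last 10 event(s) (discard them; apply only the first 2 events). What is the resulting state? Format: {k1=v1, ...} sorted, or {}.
Keep first 2 events (discard last 10):
  after event 1 (t=10: SET x = -18): {x=-18}
  after event 2 (t=14: INC z by 7): {x=-18, z=7}

Answer: {x=-18, z=7}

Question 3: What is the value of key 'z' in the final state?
Track key 'z' through all 12 events:
  event 1 (t=10: SET x = -18): z unchanged
  event 2 (t=14: INC z by 7): z (absent) -> 7
  event 3 (t=24: SET z = 38): z 7 -> 38
  event 4 (t=33: SET z = 41): z 38 -> 41
  event 5 (t=35: DEC x by 15): z unchanged
  event 6 (t=42: SET x = 28): z unchanged
  event 7 (t=52: SET z = 12): z 41 -> 12
  event 8 (t=54: DEC y by 15): z unchanged
  event 9 (t=59: INC y by 6): z unchanged
  event 10 (t=67: DEC y by 6): z unchanged
  event 11 (t=69: DEC y by 1): z unchanged
  event 12 (t=79: DEC z by 5): z 12 -> 7
Final: z = 7

Answer: 7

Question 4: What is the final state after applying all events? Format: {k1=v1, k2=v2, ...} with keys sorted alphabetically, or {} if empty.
Answer: {x=28, y=-16, z=7}

Derivation:
  after event 1 (t=10: SET x = -18): {x=-18}
  after event 2 (t=14: INC z by 7): {x=-18, z=7}
  after event 3 (t=24: SET z = 38): {x=-18, z=38}
  after event 4 (t=33: SET z = 41): {x=-18, z=41}
  after event 5 (t=35: DEC x by 15): {x=-33, z=41}
  after event 6 (t=42: SET x = 28): {x=28, z=41}
  after event 7 (t=52: SET z = 12): {x=28, z=12}
  after event 8 (t=54: DEC y by 15): {x=28, y=-15, z=12}
  after event 9 (t=59: INC y by 6): {x=28, y=-9, z=12}
  after event 10 (t=67: DEC y by 6): {x=28, y=-15, z=12}
  after event 11 (t=69: DEC y by 1): {x=28, y=-16, z=12}
  after event 12 (t=79: DEC z by 5): {x=28, y=-16, z=7}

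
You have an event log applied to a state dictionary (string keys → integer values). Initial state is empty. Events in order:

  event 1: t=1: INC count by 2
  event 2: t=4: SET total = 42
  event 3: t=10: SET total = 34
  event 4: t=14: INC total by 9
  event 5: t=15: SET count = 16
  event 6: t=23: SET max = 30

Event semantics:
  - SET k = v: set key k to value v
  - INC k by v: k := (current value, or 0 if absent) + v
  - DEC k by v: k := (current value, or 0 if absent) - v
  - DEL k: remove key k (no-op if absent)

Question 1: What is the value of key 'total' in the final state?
Track key 'total' through all 6 events:
  event 1 (t=1: INC count by 2): total unchanged
  event 2 (t=4: SET total = 42): total (absent) -> 42
  event 3 (t=10: SET total = 34): total 42 -> 34
  event 4 (t=14: INC total by 9): total 34 -> 43
  event 5 (t=15: SET count = 16): total unchanged
  event 6 (t=23: SET max = 30): total unchanged
Final: total = 43

Answer: 43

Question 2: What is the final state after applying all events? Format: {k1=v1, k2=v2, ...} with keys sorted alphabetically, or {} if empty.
  after event 1 (t=1: INC count by 2): {count=2}
  after event 2 (t=4: SET total = 42): {count=2, total=42}
  after event 3 (t=10: SET total = 34): {count=2, total=34}
  after event 4 (t=14: INC total by 9): {count=2, total=43}
  after event 5 (t=15: SET count = 16): {count=16, total=43}
  after event 6 (t=23: SET max = 30): {count=16, max=30, total=43}

Answer: {count=16, max=30, total=43}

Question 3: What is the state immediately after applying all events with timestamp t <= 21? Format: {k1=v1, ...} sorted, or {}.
Apply events with t <= 21 (5 events):
  after event 1 (t=1: INC count by 2): {count=2}
  after event 2 (t=4: SET total = 42): {count=2, total=42}
  after event 3 (t=10: SET total = 34): {count=2, total=34}
  after event 4 (t=14: INC total by 9): {count=2, total=43}
  after event 5 (t=15: SET count = 16): {count=16, total=43}

Answer: {count=16, total=43}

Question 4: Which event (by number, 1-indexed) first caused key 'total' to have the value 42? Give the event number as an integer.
Looking for first event where total becomes 42:
  event 2: total (absent) -> 42  <-- first match

Answer: 2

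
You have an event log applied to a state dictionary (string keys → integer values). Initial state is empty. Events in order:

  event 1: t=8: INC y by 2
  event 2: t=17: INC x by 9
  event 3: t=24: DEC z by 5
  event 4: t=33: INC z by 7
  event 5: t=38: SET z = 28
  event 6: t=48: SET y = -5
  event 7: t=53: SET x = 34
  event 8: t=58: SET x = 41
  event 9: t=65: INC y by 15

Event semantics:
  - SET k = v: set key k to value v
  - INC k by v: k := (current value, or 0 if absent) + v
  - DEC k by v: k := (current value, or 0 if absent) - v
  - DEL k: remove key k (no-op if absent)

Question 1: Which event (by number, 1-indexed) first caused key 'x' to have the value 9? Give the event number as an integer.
Looking for first event where x becomes 9:
  event 2: x (absent) -> 9  <-- first match

Answer: 2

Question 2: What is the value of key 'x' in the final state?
Answer: 41

Derivation:
Track key 'x' through all 9 events:
  event 1 (t=8: INC y by 2): x unchanged
  event 2 (t=17: INC x by 9): x (absent) -> 9
  event 3 (t=24: DEC z by 5): x unchanged
  event 4 (t=33: INC z by 7): x unchanged
  event 5 (t=38: SET z = 28): x unchanged
  event 6 (t=48: SET y = -5): x unchanged
  event 7 (t=53: SET x = 34): x 9 -> 34
  event 8 (t=58: SET x = 41): x 34 -> 41
  event 9 (t=65: INC y by 15): x unchanged
Final: x = 41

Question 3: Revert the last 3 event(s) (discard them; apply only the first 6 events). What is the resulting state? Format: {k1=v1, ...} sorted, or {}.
Keep first 6 events (discard last 3):
  after event 1 (t=8: INC y by 2): {y=2}
  after event 2 (t=17: INC x by 9): {x=9, y=2}
  after event 3 (t=24: DEC z by 5): {x=9, y=2, z=-5}
  after event 4 (t=33: INC z by 7): {x=9, y=2, z=2}
  after event 5 (t=38: SET z = 28): {x=9, y=2, z=28}
  after event 6 (t=48: SET y = -5): {x=9, y=-5, z=28}

Answer: {x=9, y=-5, z=28}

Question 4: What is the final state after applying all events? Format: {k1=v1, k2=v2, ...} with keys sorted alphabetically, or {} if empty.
  after event 1 (t=8: INC y by 2): {y=2}
  after event 2 (t=17: INC x by 9): {x=9, y=2}
  after event 3 (t=24: DEC z by 5): {x=9, y=2, z=-5}
  after event 4 (t=33: INC z by 7): {x=9, y=2, z=2}
  after event 5 (t=38: SET z = 28): {x=9, y=2, z=28}
  after event 6 (t=48: SET y = -5): {x=9, y=-5, z=28}
  after event 7 (t=53: SET x = 34): {x=34, y=-5, z=28}
  after event 8 (t=58: SET x = 41): {x=41, y=-5, z=28}
  after event 9 (t=65: INC y by 15): {x=41, y=10, z=28}

Answer: {x=41, y=10, z=28}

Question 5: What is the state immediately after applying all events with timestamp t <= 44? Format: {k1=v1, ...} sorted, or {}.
Answer: {x=9, y=2, z=28}

Derivation:
Apply events with t <= 44 (5 events):
  after event 1 (t=8: INC y by 2): {y=2}
  after event 2 (t=17: INC x by 9): {x=9, y=2}
  after event 3 (t=24: DEC z by 5): {x=9, y=2, z=-5}
  after event 4 (t=33: INC z by 7): {x=9, y=2, z=2}
  after event 5 (t=38: SET z = 28): {x=9, y=2, z=28}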